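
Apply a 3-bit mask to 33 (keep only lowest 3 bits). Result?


33 & 7 = 1

1


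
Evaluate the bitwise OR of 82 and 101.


0b1010010 | 0b1100101 = 0b1110111 = 119

119


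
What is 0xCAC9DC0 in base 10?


CAC9DC0 hex = 212639168 decimal

212639168


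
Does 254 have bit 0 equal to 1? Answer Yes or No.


0b11111110, bit 0 = 0. No

No


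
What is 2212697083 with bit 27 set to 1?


2212697083 | (1 << 27) = 2212697083 | 134217728 = 2346914811

2346914811


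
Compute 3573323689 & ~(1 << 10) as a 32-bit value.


3573323689 & ~(1 << 10) = 3573322665

3573322665


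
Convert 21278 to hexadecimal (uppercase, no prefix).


21278 = 531E hex

531E


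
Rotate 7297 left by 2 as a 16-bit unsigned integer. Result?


Rotate 0b1110010000001 left by 2 (16-bit) = 0b111001000000100 = 29188

29188


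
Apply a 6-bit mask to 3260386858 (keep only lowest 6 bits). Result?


3260386858 & 63 = 42

42


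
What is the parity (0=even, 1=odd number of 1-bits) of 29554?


0b111001101110010 has 9 ones => parity 1

1


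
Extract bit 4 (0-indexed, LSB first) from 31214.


0b111100111101110, position 4 = 0

0


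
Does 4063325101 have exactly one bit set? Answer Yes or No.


0b11110010001100010110101110101101. Multiple bits set => No

No


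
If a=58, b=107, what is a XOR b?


58 ^ 107 = 81

81


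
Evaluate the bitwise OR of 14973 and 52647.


0b11101001111101 | 0b1100110110100111 = 0b1111111111111111 = 65535

65535


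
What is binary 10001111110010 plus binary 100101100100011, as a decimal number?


10001111110010 + 100101100100011 = 110111100010101 = 28437

28437


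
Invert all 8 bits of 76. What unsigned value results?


76 ^ 255 = 179

179


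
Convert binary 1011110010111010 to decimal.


1011110010111010 in decimal = 48314

48314


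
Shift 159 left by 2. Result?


0b10011111 << 2 = 0b1001111100 = 636

636


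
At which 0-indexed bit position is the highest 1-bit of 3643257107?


0b11011001001001111011000100010011. Highest set bit at position 31

31


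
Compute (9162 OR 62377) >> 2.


Step 1: 9162 | 62377 = 62443
Step 2: 62443 >> 2 = 15610

15610


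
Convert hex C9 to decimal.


C9 hex = 201 decimal

201


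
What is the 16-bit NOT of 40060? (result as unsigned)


~0b1001110001111100 = 0b110001110000011 = 25475 (16-bit unsigned)

25475


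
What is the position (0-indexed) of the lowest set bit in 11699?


0b10110110110011. Lowest set bit at position 0

0


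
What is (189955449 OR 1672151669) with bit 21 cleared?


Step 1: 189955449 | 1672151669 = 1811644285
Step 2: 1811644285 & ~(1 << 21) = 1809547133

1809547133


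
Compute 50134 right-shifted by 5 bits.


0b1100001111010110 >> 5 = 0b11000011110 = 1566

1566


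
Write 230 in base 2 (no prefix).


230 = 11100110 in binary

11100110


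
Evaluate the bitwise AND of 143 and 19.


0b10001111 & 0b10011 = 0b11 = 3

3


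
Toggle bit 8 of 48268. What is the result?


48268 ^ (1 << 8) = 48268 ^ 256 = 48524

48524


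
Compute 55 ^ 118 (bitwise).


0b110111 ^ 0b1110110 = 0b1000001 = 65

65


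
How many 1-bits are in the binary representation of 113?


0b1110001 has 4 set bits

4


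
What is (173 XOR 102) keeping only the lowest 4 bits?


Step 1: 173 ^ 102 = 203
Step 2: 203 & 15 = 11

11


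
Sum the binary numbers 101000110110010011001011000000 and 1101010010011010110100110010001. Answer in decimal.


101000110110010011001011000000 + 1101010010011010110100110010001 = 10010011001001101001110001010001 = 2468781137

2468781137


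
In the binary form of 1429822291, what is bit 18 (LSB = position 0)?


0b1010101001110010101101101010011, position 18 = 0

0


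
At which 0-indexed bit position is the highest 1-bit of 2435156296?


0b10010001001001011000100101001000. Highest set bit at position 31

31


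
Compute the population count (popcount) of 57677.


0b1110000101001101 has 8 set bits

8


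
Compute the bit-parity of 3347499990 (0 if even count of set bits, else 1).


0b11000111100001101100101111010110 has 18 ones => parity 0

0


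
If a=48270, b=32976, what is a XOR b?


48270 ^ 32976 = 15454

15454


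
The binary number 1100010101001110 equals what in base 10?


1100010101001110 in decimal = 50510

50510


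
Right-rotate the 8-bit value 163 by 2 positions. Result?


Rotate 0b10100011 right by 2 (8-bit) = 0b11101000 = 232

232


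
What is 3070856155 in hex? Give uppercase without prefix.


3070856155 = B7098BDB hex

B7098BDB


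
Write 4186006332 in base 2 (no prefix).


4186006332 = 11111001100000010110001100111100 in binary

11111001100000010110001100111100


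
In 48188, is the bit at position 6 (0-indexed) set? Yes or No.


0b1011110000111100, bit 6 = 0. No

No


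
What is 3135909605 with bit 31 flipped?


3135909605 ^ (1 << 31) = 3135909605 ^ 2147483648 = 988425957

988425957


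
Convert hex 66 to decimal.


66 hex = 102 decimal

102


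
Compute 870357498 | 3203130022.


0b110011111000001001100111111010 | 0b10111110111010111110001010100110 = 0b10111111111010111111101111111110 = 3219913726

3219913726


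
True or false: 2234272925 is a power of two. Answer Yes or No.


0b10000101001011000100110010011101. Multiple bits set => No

No


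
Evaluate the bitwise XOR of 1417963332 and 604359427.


0b1010100100001000110011101000100 ^ 0b100100000001011100101100000011 = 0b1110000100000011010110001000111 = 1887546439

1887546439


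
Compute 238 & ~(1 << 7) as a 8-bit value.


238 & ~(1 << 7) = 110

110


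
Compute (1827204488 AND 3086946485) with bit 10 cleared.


Step 1: 1827204488 & 3086946485 = 619184256
Step 2: 619184256 & ~(1 << 10) = 619184256

619184256


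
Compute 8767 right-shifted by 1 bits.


0b10001000111111 >> 1 = 0b1000100011111 = 4383

4383


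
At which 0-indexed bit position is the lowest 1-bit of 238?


0b11101110. Lowest set bit at position 1

1


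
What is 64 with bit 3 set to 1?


64 | (1 << 3) = 64 | 8 = 72

72


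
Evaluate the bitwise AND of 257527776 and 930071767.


0b1111010110011000111111100000 & 0b110111011011111100010011010111 = 0b111010010011000010011000000 = 122258624

122258624


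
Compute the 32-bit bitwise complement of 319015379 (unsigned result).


~0b10011000000111100100111010011 = 0b11101100111111000011011000101100 = 3975951916 (32-bit unsigned)

3975951916


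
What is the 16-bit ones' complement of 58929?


58929 ^ 65535 = 6606

6606


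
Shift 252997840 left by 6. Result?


0b1111000101000111000011010000 << 6 = 0b1111000101000111000011010000000000 = 16191861760

16191861760


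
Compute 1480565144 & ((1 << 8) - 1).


1480565144 & 255 = 152

152


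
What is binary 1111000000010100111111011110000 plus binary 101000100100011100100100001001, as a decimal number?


1111000000010100111111011110000 + 101000100100011100100100001001 = 10100000100111000100011111111001 = 2694596601

2694596601


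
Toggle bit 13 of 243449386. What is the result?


243449386 ^ (1 << 13) = 243449386 ^ 8192 = 243441194

243441194


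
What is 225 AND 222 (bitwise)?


0b11100001 & 0b11011110 = 0b11000000 = 192

192


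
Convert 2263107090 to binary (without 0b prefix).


2263107090 = 10000110111001000100011000010010 in binary

10000110111001000100011000010010


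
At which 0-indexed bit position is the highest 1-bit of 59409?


0b1110100000010001. Highest set bit at position 15

15


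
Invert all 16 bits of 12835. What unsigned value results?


12835 ^ 65535 = 52700

52700


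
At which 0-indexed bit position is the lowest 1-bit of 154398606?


0b1001001100111110111110001110. Lowest set bit at position 1

1


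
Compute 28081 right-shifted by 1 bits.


0b110110110110001 >> 1 = 0b11011011011000 = 14040

14040


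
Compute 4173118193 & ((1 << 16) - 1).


4173118193 & 65535 = 47857

47857


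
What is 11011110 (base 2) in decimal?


11011110 in decimal = 222

222


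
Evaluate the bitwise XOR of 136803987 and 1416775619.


0b1000001001110111011010010011 ^ 0b1010100011100100100011111000011 = 0b1011100010101010011000101010000 = 1549087056

1549087056


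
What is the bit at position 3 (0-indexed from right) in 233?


0b11101001, position 3 = 1

1


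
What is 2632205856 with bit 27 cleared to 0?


2632205856 & ~(1 << 27) = 2497988128

2497988128


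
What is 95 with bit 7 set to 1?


95 | (1 << 7) = 95 | 128 = 223

223


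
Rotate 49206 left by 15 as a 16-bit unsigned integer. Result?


Rotate 0b1100000000110110 left by 15 (16-bit) = 0b110000000011011 = 24603

24603


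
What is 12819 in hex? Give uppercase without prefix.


12819 = 3213 hex

3213


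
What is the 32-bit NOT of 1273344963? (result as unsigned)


~0b1001011111001011011001111000011 = 0b10110100000110100100110000111100 = 3021622332 (32-bit unsigned)

3021622332


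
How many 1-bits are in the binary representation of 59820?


0b1110100110101100 has 9 set bits

9


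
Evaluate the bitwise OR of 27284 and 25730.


0b110101010010100 | 0b110010010000010 = 0b110111010010110 = 28310

28310


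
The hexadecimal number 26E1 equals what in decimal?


26E1 hex = 9953 decimal

9953


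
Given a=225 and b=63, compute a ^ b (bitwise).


225 ^ 63 = 222

222


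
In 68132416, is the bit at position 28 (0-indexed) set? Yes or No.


0b100000011111001111001000000, bit 28 = 0. No

No


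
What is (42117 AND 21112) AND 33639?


Step 1: 42117 & 21112 = 0
Step 2: 0 & 33639 = 0

0


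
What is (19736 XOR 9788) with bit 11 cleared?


Step 1: 19736 ^ 9788 = 27428
Step 2: 27428 & ~(1 << 11) = 25380

25380


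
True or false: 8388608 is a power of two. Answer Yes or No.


0b100000000000000000000000. Only one bit set => Yes

Yes


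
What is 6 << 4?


0b110 << 4 = 0b1100000 = 96

96


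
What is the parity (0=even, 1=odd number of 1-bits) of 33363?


0b1000001001010011 has 6 ones => parity 0

0


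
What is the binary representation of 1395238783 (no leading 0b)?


1395238783 = 1010011001010011010011101111111 in binary

1010011001010011010011101111111


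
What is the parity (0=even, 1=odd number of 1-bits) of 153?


0b10011001 has 4 ones => parity 0

0


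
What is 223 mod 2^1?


223 & 1 = 1

1


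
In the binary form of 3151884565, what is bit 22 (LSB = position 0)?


0b10111011110111011111000100010101, position 22 = 1

1


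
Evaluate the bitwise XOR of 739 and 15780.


0b1011100011 ^ 0b11110110100100 = 0b11111101000111 = 16199

16199


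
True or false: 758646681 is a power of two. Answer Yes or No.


0b101101001110000000011110011001. Multiple bits set => No

No


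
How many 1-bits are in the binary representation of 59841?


0b1110100111000001 has 8 set bits

8


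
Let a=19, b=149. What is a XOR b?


19 ^ 149 = 134

134


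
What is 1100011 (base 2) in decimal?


1100011 in decimal = 99

99


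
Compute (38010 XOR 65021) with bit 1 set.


Step 1: 38010 ^ 65021 = 27015
Step 2: 27015 | (1 << 1) = 27015 | 2 = 27015

27015


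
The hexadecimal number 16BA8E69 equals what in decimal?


16BA8E69 hex = 381324905 decimal

381324905


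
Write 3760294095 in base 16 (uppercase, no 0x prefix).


3760294095 = E02188CF hex

E02188CF


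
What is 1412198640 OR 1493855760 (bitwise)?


0b1010100001011000111000011110000 | 0b1011001000010100110111000010000 = 0b1011101001011100111111011110000 = 1563328240

1563328240


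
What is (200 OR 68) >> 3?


Step 1: 200 | 68 = 204
Step 2: 204 >> 3 = 25

25


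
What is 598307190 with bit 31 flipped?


598307190 ^ (1 << 31) = 598307190 ^ 2147483648 = 2745790838

2745790838


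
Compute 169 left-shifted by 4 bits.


0b10101001 << 4 = 0b101010010000 = 2704

2704


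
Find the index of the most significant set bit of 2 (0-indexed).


0b10. Highest set bit at position 1

1


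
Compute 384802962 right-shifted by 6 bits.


0b10110111011111010000010010010 >> 6 = 0b10110111011111010000010 = 6012546

6012546


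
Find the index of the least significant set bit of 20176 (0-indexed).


0b100111011010000. Lowest set bit at position 4

4


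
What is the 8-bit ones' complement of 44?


44 ^ 255 = 211

211


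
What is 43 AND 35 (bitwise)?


0b101011 & 0b100011 = 0b100011 = 35

35


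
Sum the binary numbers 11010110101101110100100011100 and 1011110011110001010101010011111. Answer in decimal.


11010110101101110100100011100 + 1011110011110001010101010011111 = 1111001010011111001001110111011 = 2035258299

2035258299


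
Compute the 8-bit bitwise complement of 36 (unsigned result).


~0b100100 = 0b11011011 = 219 (8-bit unsigned)

219


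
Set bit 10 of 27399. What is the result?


27399 | (1 << 10) = 27399 | 1024 = 28423

28423


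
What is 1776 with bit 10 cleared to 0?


1776 & ~(1 << 10) = 752

752


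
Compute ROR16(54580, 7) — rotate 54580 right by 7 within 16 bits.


Rotate 0b1101010100110100 right by 7 (16-bit) = 0b110100110101010 = 27050

27050


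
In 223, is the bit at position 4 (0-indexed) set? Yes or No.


0b11011111, bit 4 = 1. Yes

Yes


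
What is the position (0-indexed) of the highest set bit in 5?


0b101. Highest set bit at position 2

2


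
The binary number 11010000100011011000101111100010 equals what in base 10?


11010000100011011000101111100010 in decimal = 3498937314

3498937314


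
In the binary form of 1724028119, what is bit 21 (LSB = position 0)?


0b1100110110000101001010011010111, position 21 = 0

0


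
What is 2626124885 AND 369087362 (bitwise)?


0b10011100100001110111110001010101 & 0b10101111111111101001110000010 = 0b10100100001110101000000000000 = 344412160

344412160


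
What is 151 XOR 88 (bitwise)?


0b10010111 ^ 0b1011000 = 0b11001111 = 207

207


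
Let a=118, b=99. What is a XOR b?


118 ^ 99 = 21

21


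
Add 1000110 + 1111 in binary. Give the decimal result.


1000110 + 1111 = 1010101 = 85

85


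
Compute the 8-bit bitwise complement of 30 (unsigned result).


~0b11110 = 0b11100001 = 225 (8-bit unsigned)

225


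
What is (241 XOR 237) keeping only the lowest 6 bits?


Step 1: 241 ^ 237 = 28
Step 2: 28 & 63 = 28

28


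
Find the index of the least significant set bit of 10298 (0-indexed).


0b10100000111010. Lowest set bit at position 1

1


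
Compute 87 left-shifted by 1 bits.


0b1010111 << 1 = 0b10101110 = 174

174


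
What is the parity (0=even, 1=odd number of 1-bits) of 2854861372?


0b10101010001010011011101000111100 has 16 ones => parity 0

0


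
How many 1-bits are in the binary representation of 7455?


0b1110100011111 has 9 set bits

9


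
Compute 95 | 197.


0b1011111 | 0b11000101 = 0b11011111 = 223

223


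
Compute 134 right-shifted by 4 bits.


0b10000110 >> 4 = 0b1000 = 8

8


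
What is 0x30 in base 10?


30 hex = 48 decimal

48


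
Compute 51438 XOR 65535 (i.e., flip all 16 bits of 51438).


51438 ^ 65535 = 14097

14097


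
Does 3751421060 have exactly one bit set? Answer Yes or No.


0b11011111100110100010010010000100. Multiple bits set => No

No


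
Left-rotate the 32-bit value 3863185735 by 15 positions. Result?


Rotate 0b11100110010000111000100101000111 left by 15 (32-bit) = 0b11000100101000111111001100100001 = 3299078945

3299078945


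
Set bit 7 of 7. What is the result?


7 | (1 << 7) = 7 | 128 = 135

135


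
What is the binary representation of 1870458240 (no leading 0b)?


1870458240 = 1101111011111001110110110000000 in binary

1101111011111001110110110000000


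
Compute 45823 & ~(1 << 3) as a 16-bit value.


45823 & ~(1 << 3) = 45815

45815


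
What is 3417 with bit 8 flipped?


3417 ^ (1 << 8) = 3417 ^ 256 = 3161

3161


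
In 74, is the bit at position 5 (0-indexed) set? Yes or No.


0b1001010, bit 5 = 0. No

No


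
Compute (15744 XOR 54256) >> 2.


Step 1: 15744 ^ 54256 = 61040
Step 2: 61040 >> 2 = 15260

15260


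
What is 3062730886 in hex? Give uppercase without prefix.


3062730886 = B68D9086 hex

B68D9086


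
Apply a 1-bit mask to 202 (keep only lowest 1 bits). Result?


202 & 1 = 0

0


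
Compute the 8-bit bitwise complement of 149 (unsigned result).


~0b10010101 = 0b1101010 = 106 (8-bit unsigned)

106


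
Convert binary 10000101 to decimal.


10000101 in decimal = 133

133


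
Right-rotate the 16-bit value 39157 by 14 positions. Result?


Rotate 0b1001100011110101 right by 14 (16-bit) = 0b110001111010110 = 25558

25558


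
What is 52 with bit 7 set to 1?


52 | (1 << 7) = 52 | 128 = 180

180


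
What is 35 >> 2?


0b100011 >> 2 = 0b1000 = 8

8


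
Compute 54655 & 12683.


0b1101010101111111 & 0b11000110001011 = 0b1000100001011 = 4363

4363


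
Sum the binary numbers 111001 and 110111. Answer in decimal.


111001 + 110111 = 1110000 = 112

112


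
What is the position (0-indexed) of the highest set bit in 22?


0b10110. Highest set bit at position 4

4


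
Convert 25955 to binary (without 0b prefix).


25955 = 110010101100011 in binary

110010101100011


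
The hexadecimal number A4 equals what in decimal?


A4 hex = 164 decimal

164


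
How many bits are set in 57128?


0b1101111100101000 has 9 set bits

9


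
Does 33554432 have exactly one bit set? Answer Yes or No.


0b10000000000000000000000000. Only one bit set => Yes

Yes


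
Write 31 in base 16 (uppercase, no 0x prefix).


31 = 1F hex

1F


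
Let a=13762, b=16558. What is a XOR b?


13762 ^ 16558 = 30060

30060


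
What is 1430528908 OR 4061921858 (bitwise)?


0b1010101010001000010001110001100 | 0b11110010000111000000001001000010 = 0b11110111010111000010001111001110 = 4150010830

4150010830


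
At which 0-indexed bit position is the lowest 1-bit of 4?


0b100. Lowest set bit at position 2

2


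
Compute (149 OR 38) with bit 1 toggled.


Step 1: 149 | 38 = 183
Step 2: 183 ^ (1 << 1) = 183 ^ 2 = 181

181


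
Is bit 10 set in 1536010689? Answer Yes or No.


0b1011011100011011010100111000001, bit 10 = 0. No

No


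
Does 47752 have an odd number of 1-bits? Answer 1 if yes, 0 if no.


0b1011101010001000 has 7 ones => parity 1

1


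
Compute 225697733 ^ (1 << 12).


225697733 ^ (1 << 12) = 225697733 ^ 4096 = 225693637

225693637


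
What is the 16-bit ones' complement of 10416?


10416 ^ 65535 = 55119

55119


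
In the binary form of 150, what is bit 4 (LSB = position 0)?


0b10010110, position 4 = 1

1


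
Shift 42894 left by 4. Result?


0b1010011110001110 << 4 = 0b10100111100011100000 = 686304

686304


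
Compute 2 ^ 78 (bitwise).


0b10 ^ 0b1001110 = 0b1001100 = 76

76


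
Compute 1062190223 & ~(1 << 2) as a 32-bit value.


1062190223 & ~(1 << 2) = 1062190219

1062190219


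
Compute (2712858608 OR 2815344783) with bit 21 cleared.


Step 1: 2712858608 | 2815344783 = 2818502655
Step 2: 2818502655 & ~(1 << 21) = 2816405503

2816405503


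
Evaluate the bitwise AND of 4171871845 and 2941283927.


0b11111000101010011011011001100101 & 0b10101111010100000110111001010111 = 0b10101000000000000010011001000101 = 2818582085

2818582085


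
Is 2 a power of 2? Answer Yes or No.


0b10. Only one bit set => Yes

Yes


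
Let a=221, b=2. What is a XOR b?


221 ^ 2 = 223

223


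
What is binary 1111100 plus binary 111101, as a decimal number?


1111100 + 111101 = 10111001 = 185

185


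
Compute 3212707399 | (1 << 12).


3212707399 | (1 << 12) = 3212707399 | 4096 = 3212711495

3212711495


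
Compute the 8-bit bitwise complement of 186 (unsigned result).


~0b10111010 = 0b1000101 = 69 (8-bit unsigned)

69


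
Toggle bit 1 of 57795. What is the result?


57795 ^ (1 << 1) = 57795 ^ 2 = 57793

57793


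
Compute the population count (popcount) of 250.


0b11111010 has 6 set bits

6


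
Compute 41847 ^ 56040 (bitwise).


0b1010001101110111 ^ 0b1101101011101000 = 0b111100110011111 = 31135

31135


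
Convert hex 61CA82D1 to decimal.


61CA82D1 hex = 1640661713 decimal

1640661713


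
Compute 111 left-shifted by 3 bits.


0b1101111 << 3 = 0b1101111000 = 888

888


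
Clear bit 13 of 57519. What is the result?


57519 & ~(1 << 13) = 49327

49327


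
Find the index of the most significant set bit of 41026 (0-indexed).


0b1010000001000010. Highest set bit at position 15

15


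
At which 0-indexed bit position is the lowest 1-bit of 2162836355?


0b10000000111010100100001110000011. Lowest set bit at position 0

0


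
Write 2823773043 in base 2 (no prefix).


2823773043 = 10101000010011110101101101110011 in binary

10101000010011110101101101110011


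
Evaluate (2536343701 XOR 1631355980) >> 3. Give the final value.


Step 1: 2536343701 ^ 1631355980 = 4128312537
Step 2: 4128312537 >> 3 = 516039067

516039067


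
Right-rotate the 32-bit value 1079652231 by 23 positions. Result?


Rotate 0b1000000010110100010111110000111 right by 23 (32-bit) = 0b10110100010111110000111010000000 = 3026128512

3026128512


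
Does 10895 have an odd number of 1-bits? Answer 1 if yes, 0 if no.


0b10101010001111 has 8 ones => parity 0

0


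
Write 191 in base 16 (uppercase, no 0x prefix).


191 = BF hex

BF


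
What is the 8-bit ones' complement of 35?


35 ^ 255 = 220

220


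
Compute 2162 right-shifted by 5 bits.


0b100001110010 >> 5 = 0b1000011 = 67

67


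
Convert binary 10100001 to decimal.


10100001 in decimal = 161

161


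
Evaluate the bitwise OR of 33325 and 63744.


0b1000001000101101 | 0b1111100100000000 = 0b1111101100101101 = 64301

64301


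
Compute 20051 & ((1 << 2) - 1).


20051 & 3 = 3

3


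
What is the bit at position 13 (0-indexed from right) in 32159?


0b111110110011111, position 13 = 1

1


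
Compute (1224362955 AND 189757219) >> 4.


Step 1: 1224362955 & 189757219 = 139084547
Step 2: 139084547 >> 4 = 8692784

8692784


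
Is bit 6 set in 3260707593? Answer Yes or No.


0b11000010010110100111001100001001, bit 6 = 0. No

No


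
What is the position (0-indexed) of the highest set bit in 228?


0b11100100. Highest set bit at position 7

7


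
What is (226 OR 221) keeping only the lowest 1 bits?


Step 1: 226 | 221 = 255
Step 2: 255 & 1 = 1

1


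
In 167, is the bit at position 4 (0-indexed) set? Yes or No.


0b10100111, bit 4 = 0. No

No


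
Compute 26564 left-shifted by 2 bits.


0b110011111000100 << 2 = 0b11001111100010000 = 106256

106256


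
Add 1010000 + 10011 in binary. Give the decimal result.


1010000 + 10011 = 1100011 = 99

99


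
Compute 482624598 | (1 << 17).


482624598 | (1 << 17) = 482624598 | 131072 = 482755670

482755670


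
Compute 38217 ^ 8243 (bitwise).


0b1001010101001001 ^ 0b10000000110011 = 0b1011010101111010 = 46458

46458


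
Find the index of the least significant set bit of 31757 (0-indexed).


0b111110000001101. Lowest set bit at position 0

0


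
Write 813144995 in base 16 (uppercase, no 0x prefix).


813144995 = 30779BA3 hex

30779BA3


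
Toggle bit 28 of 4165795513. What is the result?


4165795513 ^ (1 << 28) = 4165795513 ^ 268435456 = 3897360057

3897360057


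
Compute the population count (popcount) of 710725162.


0b101010010111001100111000101010 has 15 set bits

15


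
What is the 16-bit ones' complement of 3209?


3209 ^ 65535 = 62326

62326


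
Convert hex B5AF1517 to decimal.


B5AF1517 hex = 3048150295 decimal

3048150295


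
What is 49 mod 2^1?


49 & 1 = 1

1


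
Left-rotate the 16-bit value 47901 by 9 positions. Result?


Rotate 0b1011101100011101 left by 9 (16-bit) = 0b11101101110110 = 15222

15222


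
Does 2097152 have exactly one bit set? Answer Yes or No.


0b1000000000000000000000. Only one bit set => Yes

Yes


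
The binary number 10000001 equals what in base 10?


10000001 in decimal = 129

129


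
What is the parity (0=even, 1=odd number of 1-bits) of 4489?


0b1000110001001 has 5 ones => parity 1

1


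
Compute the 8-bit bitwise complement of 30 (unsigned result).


~0b11110 = 0b11100001 = 225 (8-bit unsigned)

225


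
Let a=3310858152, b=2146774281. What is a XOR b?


3310858152 ^ 2146774281 = 3131212449

3131212449


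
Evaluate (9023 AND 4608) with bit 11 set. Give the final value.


Step 1: 9023 & 4608 = 512
Step 2: 512 | (1 << 11) = 512 | 2048 = 2560

2560


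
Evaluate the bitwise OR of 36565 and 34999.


0b1000111011010101 | 0b1000100010110111 = 0b1000111011110111 = 36599

36599


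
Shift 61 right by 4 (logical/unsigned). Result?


0b111101 >> 4 = 0b11 = 3

3


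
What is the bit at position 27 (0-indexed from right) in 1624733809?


0b1100000110101110111100001110001, position 27 = 0

0


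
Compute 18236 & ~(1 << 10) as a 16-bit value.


18236 & ~(1 << 10) = 17212

17212


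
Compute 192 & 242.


0b11000000 & 0b11110010 = 0b11000000 = 192

192


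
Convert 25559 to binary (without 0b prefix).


25559 = 110001111010111 in binary

110001111010111


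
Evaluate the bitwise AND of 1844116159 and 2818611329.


0b1101101111010101111101010111111 & 0b10101000000000001001100010000001 = 0b101000000000001001100010000001 = 671127681

671127681


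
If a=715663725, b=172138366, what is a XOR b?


715663725 ^ 172138366 = 552252947

552252947


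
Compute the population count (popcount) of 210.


0b11010010 has 4 set bits

4


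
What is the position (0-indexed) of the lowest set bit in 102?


0b1100110. Lowest set bit at position 1

1


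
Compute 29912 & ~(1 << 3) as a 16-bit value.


29912 & ~(1 << 3) = 29904

29904


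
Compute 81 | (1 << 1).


81 | (1 << 1) = 81 | 2 = 83

83


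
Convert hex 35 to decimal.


35 hex = 53 decimal

53


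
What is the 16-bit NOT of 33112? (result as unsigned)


~0b1000000101011000 = 0b111111010100111 = 32423 (16-bit unsigned)

32423


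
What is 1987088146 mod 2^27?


1987088146 & 134217727 = 108039954

108039954


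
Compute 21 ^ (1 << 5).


21 ^ (1 << 5) = 21 ^ 32 = 53

53


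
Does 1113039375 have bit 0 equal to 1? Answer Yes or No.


0b1000010010101111010001000001111, bit 0 = 1. Yes

Yes


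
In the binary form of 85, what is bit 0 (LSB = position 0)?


0b1010101, position 0 = 1

1


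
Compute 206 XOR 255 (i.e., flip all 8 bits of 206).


206 ^ 255 = 49

49


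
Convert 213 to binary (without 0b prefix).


213 = 11010101 in binary

11010101


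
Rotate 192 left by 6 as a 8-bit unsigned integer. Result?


Rotate 0b11000000 left by 6 (8-bit) = 0b110000 = 48

48


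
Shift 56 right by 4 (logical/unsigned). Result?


0b111000 >> 4 = 0b11 = 3

3


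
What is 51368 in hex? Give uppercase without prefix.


51368 = C8A8 hex

C8A8


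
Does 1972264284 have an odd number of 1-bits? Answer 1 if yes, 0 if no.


0b1110101100011100101110101011100 has 18 ones => parity 0

0


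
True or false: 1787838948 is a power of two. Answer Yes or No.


0b1101010100100000100000111100100. Multiple bits set => No

No


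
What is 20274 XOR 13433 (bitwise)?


0b100111100110010 ^ 0b11010001111001 = 0b111101101001011 = 31563

31563


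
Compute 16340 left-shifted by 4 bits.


0b11111111010100 << 4 = 0b111111110101000000 = 261440

261440


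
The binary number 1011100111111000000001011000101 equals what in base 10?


1011100111111000000001011000101 in decimal = 1560019653

1560019653


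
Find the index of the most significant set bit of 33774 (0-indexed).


0b1000001111101110. Highest set bit at position 15

15


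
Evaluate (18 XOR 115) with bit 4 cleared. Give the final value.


Step 1: 18 ^ 115 = 97
Step 2: 97 & ~(1 << 4) = 97

97


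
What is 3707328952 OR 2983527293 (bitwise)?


0b11011100111110010101100110111000 | 0b10110001110101010000001101111101 = 0b11111101111111010101101111111101 = 4261239805

4261239805


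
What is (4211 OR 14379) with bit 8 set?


Step 1: 4211 | 14379 = 14459
Step 2: 14459 | (1 << 8) = 14459 | 256 = 14715

14715


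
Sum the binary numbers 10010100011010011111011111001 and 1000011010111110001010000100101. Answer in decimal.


10010100011010011111011111001 + 1000011010111110001010000100101 = 1010101111011000101001100011110 = 1441551134

1441551134


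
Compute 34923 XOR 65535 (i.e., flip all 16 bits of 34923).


34923 ^ 65535 = 30612

30612


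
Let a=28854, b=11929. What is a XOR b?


28854 ^ 11929 = 24111

24111


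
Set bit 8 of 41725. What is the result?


41725 | (1 << 8) = 41725 | 256 = 41981

41981


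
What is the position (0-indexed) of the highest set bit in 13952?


0b11011010000000. Highest set bit at position 13

13


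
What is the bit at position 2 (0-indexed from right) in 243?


0b11110011, position 2 = 0

0


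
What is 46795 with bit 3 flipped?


46795 ^ (1 << 3) = 46795 ^ 8 = 46787

46787


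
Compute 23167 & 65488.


0b101101001111111 & 0b1111111111010000 = 0b101101001010000 = 23120

23120


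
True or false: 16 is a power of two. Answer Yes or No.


0b10000. Only one bit set => Yes

Yes


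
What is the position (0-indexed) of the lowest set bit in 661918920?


0b100111011101000001010011001000. Lowest set bit at position 3

3


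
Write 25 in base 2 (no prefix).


25 = 11001 in binary

11001


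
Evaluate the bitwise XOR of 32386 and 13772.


0b111111010000010 ^ 0b11010111001100 = 0b100101101001110 = 19278

19278


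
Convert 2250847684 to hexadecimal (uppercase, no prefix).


2250847684 = 862935C4 hex

862935C4


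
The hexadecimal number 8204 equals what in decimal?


8204 hex = 33284 decimal

33284


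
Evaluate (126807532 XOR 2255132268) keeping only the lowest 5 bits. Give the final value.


Step 1: 126807532 ^ 2255132268 = 2179234688
Step 2: 2179234688 & 31 = 0

0


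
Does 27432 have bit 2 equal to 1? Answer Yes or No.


0b110101100101000, bit 2 = 0. No

No


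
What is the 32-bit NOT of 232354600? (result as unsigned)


~0b1101110110010111001100101000 = 0b11110010001001101000110011010111 = 4062612695 (32-bit unsigned)

4062612695


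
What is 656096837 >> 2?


0b100111000110110011111001000101 >> 2 = 0b1001110001101100111110010001 = 164024209

164024209


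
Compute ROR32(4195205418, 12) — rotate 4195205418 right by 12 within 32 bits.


Rotate 0b11111010000011011100000100101010 right by 12 (32-bit) = 0b10010101011111010000011011100 = 313499868

313499868


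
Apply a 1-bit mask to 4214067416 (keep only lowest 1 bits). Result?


4214067416 & 1 = 0

0


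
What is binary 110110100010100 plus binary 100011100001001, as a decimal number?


110110100010100 + 100011100001001 = 1011010000011101 = 46109

46109


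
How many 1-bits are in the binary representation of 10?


0b1010 has 2 set bits

2


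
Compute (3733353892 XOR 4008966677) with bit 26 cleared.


Step 1: 3733353892 ^ 4008966677 = 813010865
Step 2: 813010865 & ~(1 << 26) = 813010865

813010865


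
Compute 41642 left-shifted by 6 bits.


0b1010001010101010 << 6 = 0b1010001010101010000000 = 2665088

2665088


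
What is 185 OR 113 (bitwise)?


0b10111001 | 0b1110001 = 0b11111001 = 249

249


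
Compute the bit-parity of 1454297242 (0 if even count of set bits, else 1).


0b1010110101011101101000010011010 has 16 ones => parity 0

0


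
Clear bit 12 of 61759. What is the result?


61759 & ~(1 << 12) = 57663

57663


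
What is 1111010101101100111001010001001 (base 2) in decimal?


1111010101101100111001010001001 in decimal = 2058777225

2058777225


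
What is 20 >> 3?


0b10100 >> 3 = 0b10 = 2

2


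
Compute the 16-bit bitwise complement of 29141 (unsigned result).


~0b111000111010101 = 0b1000111000101010 = 36394 (16-bit unsigned)

36394


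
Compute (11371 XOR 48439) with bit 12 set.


Step 1: 11371 ^ 48439 = 37212
Step 2: 37212 | (1 << 12) = 37212 | 4096 = 37212

37212


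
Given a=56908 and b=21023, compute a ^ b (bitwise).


56908 ^ 21023 = 35923

35923


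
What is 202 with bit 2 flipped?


202 ^ (1 << 2) = 202 ^ 4 = 206

206


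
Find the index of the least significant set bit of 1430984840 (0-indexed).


0b1010101010010110001100010001000. Lowest set bit at position 3

3


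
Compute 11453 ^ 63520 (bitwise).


0b10110010111101 ^ 0b1111100000100000 = 0b1101010010011101 = 54429

54429


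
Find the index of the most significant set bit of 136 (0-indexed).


0b10001000. Highest set bit at position 7

7


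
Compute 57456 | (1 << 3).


57456 | (1 << 3) = 57456 | 8 = 57464

57464


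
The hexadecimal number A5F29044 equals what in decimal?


A5F29044 hex = 2784137284 decimal

2784137284


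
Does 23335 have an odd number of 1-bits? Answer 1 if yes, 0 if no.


0b101101100100111 has 9 ones => parity 1

1


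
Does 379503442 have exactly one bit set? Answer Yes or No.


0b10110100111101100001101010010. Multiple bits set => No

No


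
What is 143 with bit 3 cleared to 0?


143 & ~(1 << 3) = 135

135


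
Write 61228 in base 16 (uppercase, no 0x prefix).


61228 = EF2C hex

EF2C


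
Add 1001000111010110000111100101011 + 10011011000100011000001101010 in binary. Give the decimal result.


1001000111010110000111100101011 + 10011011000100011000001101010 = 1011100010011010011111110010101 = 1548566421

1548566421


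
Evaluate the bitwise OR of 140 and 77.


0b10001100 | 0b1001101 = 0b11001101 = 205

205


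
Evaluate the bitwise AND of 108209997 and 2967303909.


0b110011100110010011101001101 & 0b10110000110111010111011011100101 = 0b10100010010011001000101 = 5318213

5318213


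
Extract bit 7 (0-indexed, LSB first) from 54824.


0b1101011000101000, position 7 = 0

0


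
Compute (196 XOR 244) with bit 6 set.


Step 1: 196 ^ 244 = 48
Step 2: 48 | (1 << 6) = 48 | 64 = 112

112


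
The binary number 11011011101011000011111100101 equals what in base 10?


11011011101011000011111100101 in decimal = 460687333

460687333


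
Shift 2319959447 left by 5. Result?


0b10001010010001111100010110010111 << 5 = 0b1000101001000111110001011001011100000 = 74238702304

74238702304


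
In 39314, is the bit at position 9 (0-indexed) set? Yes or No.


0b1001100110010010, bit 9 = 0. No

No


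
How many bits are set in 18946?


0b100101000000010 has 4 set bits

4


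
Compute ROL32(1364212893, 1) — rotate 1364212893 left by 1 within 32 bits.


Rotate 0b1010001010100000011110010011101 left by 1 (32-bit) = 0b10100010101000000111100100111010 = 2728425786

2728425786


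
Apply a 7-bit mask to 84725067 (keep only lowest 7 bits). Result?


84725067 & 127 = 75

75


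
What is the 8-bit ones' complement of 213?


213 ^ 255 = 42

42


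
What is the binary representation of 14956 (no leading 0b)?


14956 = 11101001101100 in binary

11101001101100


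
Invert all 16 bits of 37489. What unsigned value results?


37489 ^ 65535 = 28046

28046


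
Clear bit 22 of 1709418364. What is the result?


1709418364 & ~(1 << 22) = 1705224060

1705224060


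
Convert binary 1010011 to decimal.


1010011 in decimal = 83

83


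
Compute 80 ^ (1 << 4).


80 ^ (1 << 4) = 80 ^ 16 = 64

64


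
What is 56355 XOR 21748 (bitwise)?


0b1101110000100011 ^ 0b101010011110100 = 0b1000100011010111 = 35031

35031


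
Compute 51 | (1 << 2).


51 | (1 << 2) = 51 | 4 = 55

55


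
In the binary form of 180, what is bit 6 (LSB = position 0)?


0b10110100, position 6 = 0

0


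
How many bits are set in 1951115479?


0b1110100010010111010100011010111 has 17 set bits

17


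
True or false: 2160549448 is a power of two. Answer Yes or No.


0b10000000110001110101111001001000. Multiple bits set => No

No


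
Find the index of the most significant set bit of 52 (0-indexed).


0b110100. Highest set bit at position 5

5


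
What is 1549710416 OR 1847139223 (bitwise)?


0b1011100010111101011010001010000 | 0b1101110000110010001101110010111 = 0b1111110010111111011111111010111 = 2120204247

2120204247


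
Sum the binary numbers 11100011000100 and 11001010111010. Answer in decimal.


11100011000100 + 11001010111010 = 110101101111110 = 27518

27518


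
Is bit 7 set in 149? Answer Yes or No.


0b10010101, bit 7 = 1. Yes

Yes


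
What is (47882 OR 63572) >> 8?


Step 1: 47882 | 63572 = 64350
Step 2: 64350 >> 8 = 251

251


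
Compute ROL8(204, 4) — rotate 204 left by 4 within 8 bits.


Rotate 0b11001100 left by 4 (8-bit) = 0b11001100 = 204

204


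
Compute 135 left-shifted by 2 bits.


0b10000111 << 2 = 0b1000011100 = 540

540


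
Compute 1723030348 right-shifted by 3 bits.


0b1100110101100110101101101001100 >> 3 = 0b1100110101100110101101101001 = 215378793

215378793


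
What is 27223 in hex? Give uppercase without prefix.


27223 = 6A57 hex

6A57


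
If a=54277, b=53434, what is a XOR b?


54277 ^ 53434 = 1215

1215


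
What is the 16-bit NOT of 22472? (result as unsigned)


~0b101011111001000 = 0b1010100000110111 = 43063 (16-bit unsigned)

43063


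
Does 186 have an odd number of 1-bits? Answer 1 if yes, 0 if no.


0b10111010 has 5 ones => parity 1

1


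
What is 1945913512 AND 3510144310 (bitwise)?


0b1110011111111000100100010101000 & 0b11010001001110001000110100110110 = 0b1010001001110000000100000100000 = 1362626592

1362626592


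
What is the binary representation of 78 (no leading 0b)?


78 = 1001110 in binary

1001110


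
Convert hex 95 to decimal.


95 hex = 149 decimal

149


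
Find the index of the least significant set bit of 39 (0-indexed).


0b100111. Lowest set bit at position 0

0


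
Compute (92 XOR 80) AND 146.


Step 1: 92 ^ 80 = 12
Step 2: 12 & 146 = 0

0


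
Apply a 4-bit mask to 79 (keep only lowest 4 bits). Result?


79 & 15 = 15

15


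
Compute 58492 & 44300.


0b1110010001111100 & 0b1010110100001100 = 0b1010010000001100 = 41996

41996


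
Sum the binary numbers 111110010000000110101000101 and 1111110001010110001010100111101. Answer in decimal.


111110010000000110101000101 + 1111110001010110001010100111101 = 10000101111100110010001010000010 = 2247303810

2247303810


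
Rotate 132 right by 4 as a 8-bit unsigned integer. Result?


Rotate 0b10000100 right by 4 (8-bit) = 0b1001000 = 72

72


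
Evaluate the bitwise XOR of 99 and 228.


0b1100011 ^ 0b11100100 = 0b10000111 = 135

135
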